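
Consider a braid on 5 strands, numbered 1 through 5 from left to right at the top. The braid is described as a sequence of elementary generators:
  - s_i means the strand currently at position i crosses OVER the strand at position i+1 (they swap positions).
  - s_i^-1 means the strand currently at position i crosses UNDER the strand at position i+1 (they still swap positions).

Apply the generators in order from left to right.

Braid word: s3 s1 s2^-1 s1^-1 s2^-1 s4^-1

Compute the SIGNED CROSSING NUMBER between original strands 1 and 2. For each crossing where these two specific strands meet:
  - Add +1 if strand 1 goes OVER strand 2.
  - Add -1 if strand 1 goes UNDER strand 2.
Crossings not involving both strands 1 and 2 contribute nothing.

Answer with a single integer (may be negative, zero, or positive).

Answer: 2

Derivation:
Gen 1: crossing 3x4. Both 1&2? no. Sum: 0
Gen 2: 1 over 2. Both 1&2? yes. Contrib: +1. Sum: 1
Gen 3: crossing 1x4. Both 1&2? no. Sum: 1
Gen 4: crossing 2x4. Both 1&2? no. Sum: 1
Gen 5: 2 under 1. Both 1&2? yes. Contrib: +1. Sum: 2
Gen 6: crossing 3x5. Both 1&2? no. Sum: 2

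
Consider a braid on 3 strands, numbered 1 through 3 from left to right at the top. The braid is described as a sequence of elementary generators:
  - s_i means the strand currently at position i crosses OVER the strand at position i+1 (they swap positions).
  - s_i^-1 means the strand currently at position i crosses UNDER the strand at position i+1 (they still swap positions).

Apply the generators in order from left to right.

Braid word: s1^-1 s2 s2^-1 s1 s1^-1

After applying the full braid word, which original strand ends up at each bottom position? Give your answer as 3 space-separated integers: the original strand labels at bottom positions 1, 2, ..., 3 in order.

Gen 1 (s1^-1): strand 1 crosses under strand 2. Perm now: [2 1 3]
Gen 2 (s2): strand 1 crosses over strand 3. Perm now: [2 3 1]
Gen 3 (s2^-1): strand 3 crosses under strand 1. Perm now: [2 1 3]
Gen 4 (s1): strand 2 crosses over strand 1. Perm now: [1 2 3]
Gen 5 (s1^-1): strand 1 crosses under strand 2. Perm now: [2 1 3]

Answer: 2 1 3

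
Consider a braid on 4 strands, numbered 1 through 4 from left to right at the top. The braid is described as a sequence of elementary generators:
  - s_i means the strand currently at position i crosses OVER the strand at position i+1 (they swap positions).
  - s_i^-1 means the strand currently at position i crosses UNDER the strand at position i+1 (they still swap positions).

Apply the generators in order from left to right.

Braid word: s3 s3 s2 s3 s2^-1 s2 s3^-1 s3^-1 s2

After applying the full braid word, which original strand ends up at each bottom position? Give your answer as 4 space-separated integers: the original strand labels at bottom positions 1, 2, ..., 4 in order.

Answer: 1 4 3 2

Derivation:
Gen 1 (s3): strand 3 crosses over strand 4. Perm now: [1 2 4 3]
Gen 2 (s3): strand 4 crosses over strand 3. Perm now: [1 2 3 4]
Gen 3 (s2): strand 2 crosses over strand 3. Perm now: [1 3 2 4]
Gen 4 (s3): strand 2 crosses over strand 4. Perm now: [1 3 4 2]
Gen 5 (s2^-1): strand 3 crosses under strand 4. Perm now: [1 4 3 2]
Gen 6 (s2): strand 4 crosses over strand 3. Perm now: [1 3 4 2]
Gen 7 (s3^-1): strand 4 crosses under strand 2. Perm now: [1 3 2 4]
Gen 8 (s3^-1): strand 2 crosses under strand 4. Perm now: [1 3 4 2]
Gen 9 (s2): strand 3 crosses over strand 4. Perm now: [1 4 3 2]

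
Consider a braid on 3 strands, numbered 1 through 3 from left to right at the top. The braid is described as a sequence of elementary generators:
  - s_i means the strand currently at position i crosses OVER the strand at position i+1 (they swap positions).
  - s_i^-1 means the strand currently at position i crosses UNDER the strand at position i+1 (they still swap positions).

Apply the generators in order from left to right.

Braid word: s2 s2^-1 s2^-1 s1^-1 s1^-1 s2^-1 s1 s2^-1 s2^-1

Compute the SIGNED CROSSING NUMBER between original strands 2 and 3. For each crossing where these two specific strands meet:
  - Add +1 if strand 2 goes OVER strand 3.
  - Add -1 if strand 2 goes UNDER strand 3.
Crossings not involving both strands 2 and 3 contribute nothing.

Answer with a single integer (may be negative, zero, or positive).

Gen 1: 2 over 3. Both 2&3? yes. Contrib: +1. Sum: 1
Gen 2: 3 under 2. Both 2&3? yes. Contrib: +1. Sum: 2
Gen 3: 2 under 3. Both 2&3? yes. Contrib: -1. Sum: 1
Gen 4: crossing 1x3. Both 2&3? no. Sum: 1
Gen 5: crossing 3x1. Both 2&3? no. Sum: 1
Gen 6: 3 under 2. Both 2&3? yes. Contrib: +1. Sum: 2
Gen 7: crossing 1x2. Both 2&3? no. Sum: 2
Gen 8: crossing 1x3. Both 2&3? no. Sum: 2
Gen 9: crossing 3x1. Both 2&3? no. Sum: 2

Answer: 2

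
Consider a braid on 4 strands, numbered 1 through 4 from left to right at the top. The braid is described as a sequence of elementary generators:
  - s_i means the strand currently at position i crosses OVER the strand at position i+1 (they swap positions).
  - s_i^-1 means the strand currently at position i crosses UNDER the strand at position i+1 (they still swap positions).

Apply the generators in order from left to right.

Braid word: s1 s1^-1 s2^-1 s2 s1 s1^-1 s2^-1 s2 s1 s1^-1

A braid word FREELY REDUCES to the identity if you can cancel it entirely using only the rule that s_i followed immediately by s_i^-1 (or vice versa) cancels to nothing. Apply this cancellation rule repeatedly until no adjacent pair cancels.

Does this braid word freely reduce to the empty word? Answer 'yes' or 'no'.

Gen 1 (s1): push. Stack: [s1]
Gen 2 (s1^-1): cancels prior s1. Stack: []
Gen 3 (s2^-1): push. Stack: [s2^-1]
Gen 4 (s2): cancels prior s2^-1. Stack: []
Gen 5 (s1): push. Stack: [s1]
Gen 6 (s1^-1): cancels prior s1. Stack: []
Gen 7 (s2^-1): push. Stack: [s2^-1]
Gen 8 (s2): cancels prior s2^-1. Stack: []
Gen 9 (s1): push. Stack: [s1]
Gen 10 (s1^-1): cancels prior s1. Stack: []
Reduced word: (empty)

Answer: yes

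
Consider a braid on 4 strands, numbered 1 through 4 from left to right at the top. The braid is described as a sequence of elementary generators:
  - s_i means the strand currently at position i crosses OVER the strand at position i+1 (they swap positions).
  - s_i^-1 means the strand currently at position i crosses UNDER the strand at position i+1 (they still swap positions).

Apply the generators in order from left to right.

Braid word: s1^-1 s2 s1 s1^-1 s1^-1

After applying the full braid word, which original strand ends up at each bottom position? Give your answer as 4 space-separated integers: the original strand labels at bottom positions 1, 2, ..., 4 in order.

Gen 1 (s1^-1): strand 1 crosses under strand 2. Perm now: [2 1 3 4]
Gen 2 (s2): strand 1 crosses over strand 3. Perm now: [2 3 1 4]
Gen 3 (s1): strand 2 crosses over strand 3. Perm now: [3 2 1 4]
Gen 4 (s1^-1): strand 3 crosses under strand 2. Perm now: [2 3 1 4]
Gen 5 (s1^-1): strand 2 crosses under strand 3. Perm now: [3 2 1 4]

Answer: 3 2 1 4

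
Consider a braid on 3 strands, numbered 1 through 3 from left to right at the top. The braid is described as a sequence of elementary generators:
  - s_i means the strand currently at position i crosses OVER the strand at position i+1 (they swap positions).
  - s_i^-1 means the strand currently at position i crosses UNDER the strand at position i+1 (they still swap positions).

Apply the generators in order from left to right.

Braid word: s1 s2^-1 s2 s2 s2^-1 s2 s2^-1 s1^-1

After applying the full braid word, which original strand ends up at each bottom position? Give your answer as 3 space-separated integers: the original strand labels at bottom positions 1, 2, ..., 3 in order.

Gen 1 (s1): strand 1 crosses over strand 2. Perm now: [2 1 3]
Gen 2 (s2^-1): strand 1 crosses under strand 3. Perm now: [2 3 1]
Gen 3 (s2): strand 3 crosses over strand 1. Perm now: [2 1 3]
Gen 4 (s2): strand 1 crosses over strand 3. Perm now: [2 3 1]
Gen 5 (s2^-1): strand 3 crosses under strand 1. Perm now: [2 1 3]
Gen 6 (s2): strand 1 crosses over strand 3. Perm now: [2 3 1]
Gen 7 (s2^-1): strand 3 crosses under strand 1. Perm now: [2 1 3]
Gen 8 (s1^-1): strand 2 crosses under strand 1. Perm now: [1 2 3]

Answer: 1 2 3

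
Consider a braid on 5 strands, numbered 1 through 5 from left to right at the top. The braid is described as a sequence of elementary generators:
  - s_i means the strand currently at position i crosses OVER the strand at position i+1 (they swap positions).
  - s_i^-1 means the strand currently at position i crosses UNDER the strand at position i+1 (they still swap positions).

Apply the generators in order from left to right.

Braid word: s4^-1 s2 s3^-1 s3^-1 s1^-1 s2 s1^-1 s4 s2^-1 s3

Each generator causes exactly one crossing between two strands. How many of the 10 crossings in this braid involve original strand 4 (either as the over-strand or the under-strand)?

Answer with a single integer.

Gen 1: crossing 4x5. Involves strand 4? yes. Count so far: 1
Gen 2: crossing 2x3. Involves strand 4? no. Count so far: 1
Gen 3: crossing 2x5. Involves strand 4? no. Count so far: 1
Gen 4: crossing 5x2. Involves strand 4? no. Count so far: 1
Gen 5: crossing 1x3. Involves strand 4? no. Count so far: 1
Gen 6: crossing 1x2. Involves strand 4? no. Count so far: 1
Gen 7: crossing 3x2. Involves strand 4? no. Count so far: 1
Gen 8: crossing 5x4. Involves strand 4? yes. Count so far: 2
Gen 9: crossing 3x1. Involves strand 4? no. Count so far: 2
Gen 10: crossing 3x4. Involves strand 4? yes. Count so far: 3

Answer: 3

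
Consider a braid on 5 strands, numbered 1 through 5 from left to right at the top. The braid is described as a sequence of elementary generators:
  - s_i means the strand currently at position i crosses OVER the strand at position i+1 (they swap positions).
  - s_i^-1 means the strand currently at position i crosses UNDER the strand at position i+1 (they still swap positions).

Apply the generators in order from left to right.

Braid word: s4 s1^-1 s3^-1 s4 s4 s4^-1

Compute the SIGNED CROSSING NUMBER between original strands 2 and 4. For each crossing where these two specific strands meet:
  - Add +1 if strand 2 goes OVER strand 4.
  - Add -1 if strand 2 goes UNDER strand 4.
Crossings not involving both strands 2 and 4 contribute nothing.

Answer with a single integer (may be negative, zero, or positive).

Gen 1: crossing 4x5. Both 2&4? no. Sum: 0
Gen 2: crossing 1x2. Both 2&4? no. Sum: 0
Gen 3: crossing 3x5. Both 2&4? no. Sum: 0
Gen 4: crossing 3x4. Both 2&4? no. Sum: 0
Gen 5: crossing 4x3. Both 2&4? no. Sum: 0
Gen 6: crossing 3x4. Both 2&4? no. Sum: 0

Answer: 0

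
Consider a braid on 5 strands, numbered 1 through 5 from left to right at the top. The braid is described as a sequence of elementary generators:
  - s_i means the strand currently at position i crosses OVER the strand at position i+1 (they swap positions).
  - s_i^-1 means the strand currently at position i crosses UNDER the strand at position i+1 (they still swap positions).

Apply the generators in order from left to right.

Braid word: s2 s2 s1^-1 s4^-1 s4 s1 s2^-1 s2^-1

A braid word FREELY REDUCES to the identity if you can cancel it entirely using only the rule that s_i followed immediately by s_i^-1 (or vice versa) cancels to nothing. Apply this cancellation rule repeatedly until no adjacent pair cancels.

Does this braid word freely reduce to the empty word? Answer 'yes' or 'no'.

Answer: yes

Derivation:
Gen 1 (s2): push. Stack: [s2]
Gen 2 (s2): push. Stack: [s2 s2]
Gen 3 (s1^-1): push. Stack: [s2 s2 s1^-1]
Gen 4 (s4^-1): push. Stack: [s2 s2 s1^-1 s4^-1]
Gen 5 (s4): cancels prior s4^-1. Stack: [s2 s2 s1^-1]
Gen 6 (s1): cancels prior s1^-1. Stack: [s2 s2]
Gen 7 (s2^-1): cancels prior s2. Stack: [s2]
Gen 8 (s2^-1): cancels prior s2. Stack: []
Reduced word: (empty)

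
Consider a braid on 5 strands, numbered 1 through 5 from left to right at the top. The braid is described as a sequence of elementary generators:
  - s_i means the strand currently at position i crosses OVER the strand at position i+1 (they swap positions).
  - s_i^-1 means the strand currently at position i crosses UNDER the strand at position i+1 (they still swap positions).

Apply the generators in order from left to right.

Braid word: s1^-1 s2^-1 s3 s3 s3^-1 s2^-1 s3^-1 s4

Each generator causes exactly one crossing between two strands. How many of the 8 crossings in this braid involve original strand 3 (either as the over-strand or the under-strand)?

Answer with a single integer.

Answer: 4

Derivation:
Gen 1: crossing 1x2. Involves strand 3? no. Count so far: 0
Gen 2: crossing 1x3. Involves strand 3? yes. Count so far: 1
Gen 3: crossing 1x4. Involves strand 3? no. Count so far: 1
Gen 4: crossing 4x1. Involves strand 3? no. Count so far: 1
Gen 5: crossing 1x4. Involves strand 3? no. Count so far: 1
Gen 6: crossing 3x4. Involves strand 3? yes. Count so far: 2
Gen 7: crossing 3x1. Involves strand 3? yes. Count so far: 3
Gen 8: crossing 3x5. Involves strand 3? yes. Count so far: 4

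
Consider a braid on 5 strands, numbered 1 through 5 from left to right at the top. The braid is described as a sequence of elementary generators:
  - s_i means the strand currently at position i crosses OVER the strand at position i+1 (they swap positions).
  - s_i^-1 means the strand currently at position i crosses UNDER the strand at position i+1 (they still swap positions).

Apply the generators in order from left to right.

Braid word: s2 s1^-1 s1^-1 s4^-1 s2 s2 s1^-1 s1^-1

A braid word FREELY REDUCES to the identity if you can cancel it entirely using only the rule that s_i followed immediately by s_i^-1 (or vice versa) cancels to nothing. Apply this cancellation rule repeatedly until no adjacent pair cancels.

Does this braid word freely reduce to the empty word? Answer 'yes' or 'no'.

Answer: no

Derivation:
Gen 1 (s2): push. Stack: [s2]
Gen 2 (s1^-1): push. Stack: [s2 s1^-1]
Gen 3 (s1^-1): push. Stack: [s2 s1^-1 s1^-1]
Gen 4 (s4^-1): push. Stack: [s2 s1^-1 s1^-1 s4^-1]
Gen 5 (s2): push. Stack: [s2 s1^-1 s1^-1 s4^-1 s2]
Gen 6 (s2): push. Stack: [s2 s1^-1 s1^-1 s4^-1 s2 s2]
Gen 7 (s1^-1): push. Stack: [s2 s1^-1 s1^-1 s4^-1 s2 s2 s1^-1]
Gen 8 (s1^-1): push. Stack: [s2 s1^-1 s1^-1 s4^-1 s2 s2 s1^-1 s1^-1]
Reduced word: s2 s1^-1 s1^-1 s4^-1 s2 s2 s1^-1 s1^-1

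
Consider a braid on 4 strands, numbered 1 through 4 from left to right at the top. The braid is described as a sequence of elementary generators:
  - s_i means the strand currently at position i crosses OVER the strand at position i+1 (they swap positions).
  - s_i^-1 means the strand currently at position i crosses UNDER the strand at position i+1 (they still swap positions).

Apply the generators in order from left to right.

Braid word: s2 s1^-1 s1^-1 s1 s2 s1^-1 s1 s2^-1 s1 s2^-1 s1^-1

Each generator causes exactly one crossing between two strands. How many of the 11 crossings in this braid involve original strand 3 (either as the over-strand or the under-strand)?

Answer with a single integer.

Gen 1: crossing 2x3. Involves strand 3? yes. Count so far: 1
Gen 2: crossing 1x3. Involves strand 3? yes. Count so far: 2
Gen 3: crossing 3x1. Involves strand 3? yes. Count so far: 3
Gen 4: crossing 1x3. Involves strand 3? yes. Count so far: 4
Gen 5: crossing 1x2. Involves strand 3? no. Count so far: 4
Gen 6: crossing 3x2. Involves strand 3? yes. Count so far: 5
Gen 7: crossing 2x3. Involves strand 3? yes. Count so far: 6
Gen 8: crossing 2x1. Involves strand 3? no. Count so far: 6
Gen 9: crossing 3x1. Involves strand 3? yes. Count so far: 7
Gen 10: crossing 3x2. Involves strand 3? yes. Count so far: 8
Gen 11: crossing 1x2. Involves strand 3? no. Count so far: 8

Answer: 8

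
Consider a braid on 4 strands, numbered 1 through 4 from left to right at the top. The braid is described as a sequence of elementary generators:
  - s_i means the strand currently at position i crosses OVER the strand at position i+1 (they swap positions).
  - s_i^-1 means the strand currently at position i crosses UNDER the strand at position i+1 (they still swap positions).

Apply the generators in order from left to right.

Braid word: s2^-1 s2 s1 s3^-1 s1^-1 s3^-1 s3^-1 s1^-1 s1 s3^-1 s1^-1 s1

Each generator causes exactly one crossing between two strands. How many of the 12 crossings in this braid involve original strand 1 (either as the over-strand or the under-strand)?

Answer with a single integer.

Answer: 6

Derivation:
Gen 1: crossing 2x3. Involves strand 1? no. Count so far: 0
Gen 2: crossing 3x2. Involves strand 1? no. Count so far: 0
Gen 3: crossing 1x2. Involves strand 1? yes. Count so far: 1
Gen 4: crossing 3x4. Involves strand 1? no. Count so far: 1
Gen 5: crossing 2x1. Involves strand 1? yes. Count so far: 2
Gen 6: crossing 4x3. Involves strand 1? no. Count so far: 2
Gen 7: crossing 3x4. Involves strand 1? no. Count so far: 2
Gen 8: crossing 1x2. Involves strand 1? yes. Count so far: 3
Gen 9: crossing 2x1. Involves strand 1? yes. Count so far: 4
Gen 10: crossing 4x3. Involves strand 1? no. Count so far: 4
Gen 11: crossing 1x2. Involves strand 1? yes. Count so far: 5
Gen 12: crossing 2x1. Involves strand 1? yes. Count so far: 6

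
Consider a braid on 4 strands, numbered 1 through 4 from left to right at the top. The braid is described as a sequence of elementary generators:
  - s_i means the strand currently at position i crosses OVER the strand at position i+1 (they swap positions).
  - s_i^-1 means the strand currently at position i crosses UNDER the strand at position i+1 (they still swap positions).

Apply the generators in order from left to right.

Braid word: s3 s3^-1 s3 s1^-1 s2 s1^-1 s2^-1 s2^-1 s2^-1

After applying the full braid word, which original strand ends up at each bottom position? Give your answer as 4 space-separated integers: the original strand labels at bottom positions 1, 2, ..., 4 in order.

Answer: 4 1 2 3

Derivation:
Gen 1 (s3): strand 3 crosses over strand 4. Perm now: [1 2 4 3]
Gen 2 (s3^-1): strand 4 crosses under strand 3. Perm now: [1 2 3 4]
Gen 3 (s3): strand 3 crosses over strand 4. Perm now: [1 2 4 3]
Gen 4 (s1^-1): strand 1 crosses under strand 2. Perm now: [2 1 4 3]
Gen 5 (s2): strand 1 crosses over strand 4. Perm now: [2 4 1 3]
Gen 6 (s1^-1): strand 2 crosses under strand 4. Perm now: [4 2 1 3]
Gen 7 (s2^-1): strand 2 crosses under strand 1. Perm now: [4 1 2 3]
Gen 8 (s2^-1): strand 1 crosses under strand 2. Perm now: [4 2 1 3]
Gen 9 (s2^-1): strand 2 crosses under strand 1. Perm now: [4 1 2 3]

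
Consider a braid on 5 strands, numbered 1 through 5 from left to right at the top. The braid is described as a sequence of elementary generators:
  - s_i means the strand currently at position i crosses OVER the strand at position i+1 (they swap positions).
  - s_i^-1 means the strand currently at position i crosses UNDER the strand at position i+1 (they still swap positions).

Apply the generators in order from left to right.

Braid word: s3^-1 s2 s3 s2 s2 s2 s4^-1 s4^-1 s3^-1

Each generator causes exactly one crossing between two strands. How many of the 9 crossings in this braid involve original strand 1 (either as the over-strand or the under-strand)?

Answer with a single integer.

Answer: 0

Derivation:
Gen 1: crossing 3x4. Involves strand 1? no. Count so far: 0
Gen 2: crossing 2x4. Involves strand 1? no. Count so far: 0
Gen 3: crossing 2x3. Involves strand 1? no. Count so far: 0
Gen 4: crossing 4x3. Involves strand 1? no. Count so far: 0
Gen 5: crossing 3x4. Involves strand 1? no. Count so far: 0
Gen 6: crossing 4x3. Involves strand 1? no. Count so far: 0
Gen 7: crossing 2x5. Involves strand 1? no. Count so far: 0
Gen 8: crossing 5x2. Involves strand 1? no. Count so far: 0
Gen 9: crossing 4x2. Involves strand 1? no. Count so far: 0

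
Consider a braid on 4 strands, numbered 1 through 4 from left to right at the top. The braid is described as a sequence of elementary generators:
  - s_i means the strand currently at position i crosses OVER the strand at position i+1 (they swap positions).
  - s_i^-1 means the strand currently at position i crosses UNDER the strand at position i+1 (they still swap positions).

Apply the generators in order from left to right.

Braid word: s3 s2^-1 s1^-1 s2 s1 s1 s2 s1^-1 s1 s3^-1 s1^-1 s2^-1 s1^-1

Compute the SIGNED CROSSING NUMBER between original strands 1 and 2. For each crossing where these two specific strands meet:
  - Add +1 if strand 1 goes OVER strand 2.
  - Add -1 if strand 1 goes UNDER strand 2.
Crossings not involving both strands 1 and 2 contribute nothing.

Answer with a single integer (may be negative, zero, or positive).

Answer: 0

Derivation:
Gen 1: crossing 3x4. Both 1&2? no. Sum: 0
Gen 2: crossing 2x4. Both 1&2? no. Sum: 0
Gen 3: crossing 1x4. Both 1&2? no. Sum: 0
Gen 4: 1 over 2. Both 1&2? yes. Contrib: +1. Sum: 1
Gen 5: crossing 4x2. Both 1&2? no. Sum: 1
Gen 6: crossing 2x4. Both 1&2? no. Sum: 1
Gen 7: 2 over 1. Both 1&2? yes. Contrib: -1. Sum: 0
Gen 8: crossing 4x1. Both 1&2? no. Sum: 0
Gen 9: crossing 1x4. Both 1&2? no. Sum: 0
Gen 10: crossing 2x3. Both 1&2? no. Sum: 0
Gen 11: crossing 4x1. Both 1&2? no. Sum: 0
Gen 12: crossing 4x3. Both 1&2? no. Sum: 0
Gen 13: crossing 1x3. Both 1&2? no. Sum: 0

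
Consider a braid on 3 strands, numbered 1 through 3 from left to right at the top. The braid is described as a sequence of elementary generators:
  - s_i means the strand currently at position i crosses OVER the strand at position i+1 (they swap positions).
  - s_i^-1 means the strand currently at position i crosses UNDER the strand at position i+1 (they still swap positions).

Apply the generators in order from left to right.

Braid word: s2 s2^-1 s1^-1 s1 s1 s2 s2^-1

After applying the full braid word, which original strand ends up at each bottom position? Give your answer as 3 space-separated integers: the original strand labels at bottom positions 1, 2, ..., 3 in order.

Gen 1 (s2): strand 2 crosses over strand 3. Perm now: [1 3 2]
Gen 2 (s2^-1): strand 3 crosses under strand 2. Perm now: [1 2 3]
Gen 3 (s1^-1): strand 1 crosses under strand 2. Perm now: [2 1 3]
Gen 4 (s1): strand 2 crosses over strand 1. Perm now: [1 2 3]
Gen 5 (s1): strand 1 crosses over strand 2. Perm now: [2 1 3]
Gen 6 (s2): strand 1 crosses over strand 3. Perm now: [2 3 1]
Gen 7 (s2^-1): strand 3 crosses under strand 1. Perm now: [2 1 3]

Answer: 2 1 3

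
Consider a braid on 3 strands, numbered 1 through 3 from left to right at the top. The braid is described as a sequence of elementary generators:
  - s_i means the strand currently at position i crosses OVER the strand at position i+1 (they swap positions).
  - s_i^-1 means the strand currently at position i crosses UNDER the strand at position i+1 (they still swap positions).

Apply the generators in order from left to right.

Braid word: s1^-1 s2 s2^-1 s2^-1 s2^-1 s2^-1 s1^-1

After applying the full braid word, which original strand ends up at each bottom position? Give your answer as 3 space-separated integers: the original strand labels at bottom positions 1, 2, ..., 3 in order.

Answer: 3 2 1

Derivation:
Gen 1 (s1^-1): strand 1 crosses under strand 2. Perm now: [2 1 3]
Gen 2 (s2): strand 1 crosses over strand 3. Perm now: [2 3 1]
Gen 3 (s2^-1): strand 3 crosses under strand 1. Perm now: [2 1 3]
Gen 4 (s2^-1): strand 1 crosses under strand 3. Perm now: [2 3 1]
Gen 5 (s2^-1): strand 3 crosses under strand 1. Perm now: [2 1 3]
Gen 6 (s2^-1): strand 1 crosses under strand 3. Perm now: [2 3 1]
Gen 7 (s1^-1): strand 2 crosses under strand 3. Perm now: [3 2 1]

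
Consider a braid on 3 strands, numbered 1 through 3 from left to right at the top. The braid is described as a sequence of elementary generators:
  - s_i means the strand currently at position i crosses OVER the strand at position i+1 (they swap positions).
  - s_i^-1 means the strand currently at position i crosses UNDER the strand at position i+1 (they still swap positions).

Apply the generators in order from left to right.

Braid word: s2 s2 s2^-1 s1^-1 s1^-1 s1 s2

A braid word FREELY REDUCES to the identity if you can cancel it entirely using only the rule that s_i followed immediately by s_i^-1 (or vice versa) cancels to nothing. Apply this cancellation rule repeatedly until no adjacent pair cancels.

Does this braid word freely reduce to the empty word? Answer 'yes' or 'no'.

Gen 1 (s2): push. Stack: [s2]
Gen 2 (s2): push. Stack: [s2 s2]
Gen 3 (s2^-1): cancels prior s2. Stack: [s2]
Gen 4 (s1^-1): push. Stack: [s2 s1^-1]
Gen 5 (s1^-1): push. Stack: [s2 s1^-1 s1^-1]
Gen 6 (s1): cancels prior s1^-1. Stack: [s2 s1^-1]
Gen 7 (s2): push. Stack: [s2 s1^-1 s2]
Reduced word: s2 s1^-1 s2

Answer: no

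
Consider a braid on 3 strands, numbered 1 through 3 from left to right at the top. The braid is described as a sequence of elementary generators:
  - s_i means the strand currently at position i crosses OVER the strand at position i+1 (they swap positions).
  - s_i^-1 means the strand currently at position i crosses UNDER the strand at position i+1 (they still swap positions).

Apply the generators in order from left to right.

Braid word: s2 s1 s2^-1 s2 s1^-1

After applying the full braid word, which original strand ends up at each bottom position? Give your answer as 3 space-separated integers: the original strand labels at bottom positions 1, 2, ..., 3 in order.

Gen 1 (s2): strand 2 crosses over strand 3. Perm now: [1 3 2]
Gen 2 (s1): strand 1 crosses over strand 3. Perm now: [3 1 2]
Gen 3 (s2^-1): strand 1 crosses under strand 2. Perm now: [3 2 1]
Gen 4 (s2): strand 2 crosses over strand 1. Perm now: [3 1 2]
Gen 5 (s1^-1): strand 3 crosses under strand 1. Perm now: [1 3 2]

Answer: 1 3 2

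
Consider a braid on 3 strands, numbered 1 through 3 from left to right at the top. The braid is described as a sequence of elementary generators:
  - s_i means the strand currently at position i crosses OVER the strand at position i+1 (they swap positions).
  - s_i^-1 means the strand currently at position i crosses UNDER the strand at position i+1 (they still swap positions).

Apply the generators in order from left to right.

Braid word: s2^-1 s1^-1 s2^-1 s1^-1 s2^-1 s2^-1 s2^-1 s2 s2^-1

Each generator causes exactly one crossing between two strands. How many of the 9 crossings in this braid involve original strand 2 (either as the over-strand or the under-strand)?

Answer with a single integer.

Gen 1: crossing 2x3. Involves strand 2? yes. Count so far: 1
Gen 2: crossing 1x3. Involves strand 2? no. Count so far: 1
Gen 3: crossing 1x2. Involves strand 2? yes. Count so far: 2
Gen 4: crossing 3x2. Involves strand 2? yes. Count so far: 3
Gen 5: crossing 3x1. Involves strand 2? no. Count so far: 3
Gen 6: crossing 1x3. Involves strand 2? no. Count so far: 3
Gen 7: crossing 3x1. Involves strand 2? no. Count so far: 3
Gen 8: crossing 1x3. Involves strand 2? no. Count so far: 3
Gen 9: crossing 3x1. Involves strand 2? no. Count so far: 3

Answer: 3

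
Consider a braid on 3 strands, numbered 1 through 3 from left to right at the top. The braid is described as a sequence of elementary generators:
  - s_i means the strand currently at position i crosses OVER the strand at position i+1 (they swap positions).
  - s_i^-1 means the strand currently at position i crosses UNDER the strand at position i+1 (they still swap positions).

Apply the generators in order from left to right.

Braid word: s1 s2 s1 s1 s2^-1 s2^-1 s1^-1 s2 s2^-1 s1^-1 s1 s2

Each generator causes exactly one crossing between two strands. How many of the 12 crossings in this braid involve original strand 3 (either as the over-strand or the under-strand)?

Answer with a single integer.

Gen 1: crossing 1x2. Involves strand 3? no. Count so far: 0
Gen 2: crossing 1x3. Involves strand 3? yes. Count so far: 1
Gen 3: crossing 2x3. Involves strand 3? yes. Count so far: 2
Gen 4: crossing 3x2. Involves strand 3? yes. Count so far: 3
Gen 5: crossing 3x1. Involves strand 3? yes. Count so far: 4
Gen 6: crossing 1x3. Involves strand 3? yes. Count so far: 5
Gen 7: crossing 2x3. Involves strand 3? yes. Count so far: 6
Gen 8: crossing 2x1. Involves strand 3? no. Count so far: 6
Gen 9: crossing 1x2. Involves strand 3? no. Count so far: 6
Gen 10: crossing 3x2. Involves strand 3? yes. Count so far: 7
Gen 11: crossing 2x3. Involves strand 3? yes. Count so far: 8
Gen 12: crossing 2x1. Involves strand 3? no. Count so far: 8

Answer: 8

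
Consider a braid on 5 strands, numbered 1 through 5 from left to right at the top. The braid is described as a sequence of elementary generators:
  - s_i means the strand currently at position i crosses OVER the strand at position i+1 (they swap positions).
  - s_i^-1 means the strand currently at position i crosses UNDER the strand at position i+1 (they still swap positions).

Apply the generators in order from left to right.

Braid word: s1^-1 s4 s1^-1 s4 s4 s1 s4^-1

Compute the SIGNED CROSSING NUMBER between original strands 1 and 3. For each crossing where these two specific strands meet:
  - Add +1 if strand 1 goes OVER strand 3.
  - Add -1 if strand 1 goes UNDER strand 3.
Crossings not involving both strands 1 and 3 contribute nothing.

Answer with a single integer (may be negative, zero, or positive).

Gen 1: crossing 1x2. Both 1&3? no. Sum: 0
Gen 2: crossing 4x5. Both 1&3? no. Sum: 0
Gen 3: crossing 2x1. Both 1&3? no. Sum: 0
Gen 4: crossing 5x4. Both 1&3? no. Sum: 0
Gen 5: crossing 4x5. Both 1&3? no. Sum: 0
Gen 6: crossing 1x2. Both 1&3? no. Sum: 0
Gen 7: crossing 5x4. Both 1&3? no. Sum: 0

Answer: 0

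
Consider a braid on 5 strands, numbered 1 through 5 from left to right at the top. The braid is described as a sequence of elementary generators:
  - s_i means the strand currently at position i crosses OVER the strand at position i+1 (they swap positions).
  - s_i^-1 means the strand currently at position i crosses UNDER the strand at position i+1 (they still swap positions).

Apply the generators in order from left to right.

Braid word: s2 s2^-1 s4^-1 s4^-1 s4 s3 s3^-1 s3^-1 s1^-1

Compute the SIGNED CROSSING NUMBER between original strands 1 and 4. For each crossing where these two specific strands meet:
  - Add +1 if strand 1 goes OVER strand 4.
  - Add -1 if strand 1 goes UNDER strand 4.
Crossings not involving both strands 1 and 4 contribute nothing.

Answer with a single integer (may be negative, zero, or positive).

Gen 1: crossing 2x3. Both 1&4? no. Sum: 0
Gen 2: crossing 3x2. Both 1&4? no. Sum: 0
Gen 3: crossing 4x5. Both 1&4? no. Sum: 0
Gen 4: crossing 5x4. Both 1&4? no. Sum: 0
Gen 5: crossing 4x5. Both 1&4? no. Sum: 0
Gen 6: crossing 3x5. Both 1&4? no. Sum: 0
Gen 7: crossing 5x3. Both 1&4? no. Sum: 0
Gen 8: crossing 3x5. Both 1&4? no. Sum: 0
Gen 9: crossing 1x2. Both 1&4? no. Sum: 0

Answer: 0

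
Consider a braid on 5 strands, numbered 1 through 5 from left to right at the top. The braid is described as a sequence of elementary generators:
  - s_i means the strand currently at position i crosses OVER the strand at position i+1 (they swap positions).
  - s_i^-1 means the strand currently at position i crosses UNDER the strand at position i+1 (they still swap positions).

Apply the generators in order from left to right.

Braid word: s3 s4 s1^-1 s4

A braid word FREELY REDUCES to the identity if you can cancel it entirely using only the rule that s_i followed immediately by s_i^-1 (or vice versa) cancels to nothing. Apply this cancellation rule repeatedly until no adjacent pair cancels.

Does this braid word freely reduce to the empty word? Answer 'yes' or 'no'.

Answer: no

Derivation:
Gen 1 (s3): push. Stack: [s3]
Gen 2 (s4): push. Stack: [s3 s4]
Gen 3 (s1^-1): push. Stack: [s3 s4 s1^-1]
Gen 4 (s4): push. Stack: [s3 s4 s1^-1 s4]
Reduced word: s3 s4 s1^-1 s4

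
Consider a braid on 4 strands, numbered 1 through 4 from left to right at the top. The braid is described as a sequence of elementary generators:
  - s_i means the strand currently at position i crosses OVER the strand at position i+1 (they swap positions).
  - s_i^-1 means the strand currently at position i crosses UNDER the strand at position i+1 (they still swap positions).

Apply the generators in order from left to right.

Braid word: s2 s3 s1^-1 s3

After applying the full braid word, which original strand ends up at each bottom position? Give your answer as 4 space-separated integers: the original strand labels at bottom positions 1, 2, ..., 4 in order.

Gen 1 (s2): strand 2 crosses over strand 3. Perm now: [1 3 2 4]
Gen 2 (s3): strand 2 crosses over strand 4. Perm now: [1 3 4 2]
Gen 3 (s1^-1): strand 1 crosses under strand 3. Perm now: [3 1 4 2]
Gen 4 (s3): strand 4 crosses over strand 2. Perm now: [3 1 2 4]

Answer: 3 1 2 4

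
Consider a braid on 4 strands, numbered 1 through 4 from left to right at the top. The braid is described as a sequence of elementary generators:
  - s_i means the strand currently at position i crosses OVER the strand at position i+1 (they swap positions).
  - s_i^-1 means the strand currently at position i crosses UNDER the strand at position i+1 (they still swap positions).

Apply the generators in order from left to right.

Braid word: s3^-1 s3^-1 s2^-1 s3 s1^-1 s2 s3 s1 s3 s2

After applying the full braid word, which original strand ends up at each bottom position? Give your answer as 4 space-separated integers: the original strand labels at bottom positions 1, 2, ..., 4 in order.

Gen 1 (s3^-1): strand 3 crosses under strand 4. Perm now: [1 2 4 3]
Gen 2 (s3^-1): strand 4 crosses under strand 3. Perm now: [1 2 3 4]
Gen 3 (s2^-1): strand 2 crosses under strand 3. Perm now: [1 3 2 4]
Gen 4 (s3): strand 2 crosses over strand 4. Perm now: [1 3 4 2]
Gen 5 (s1^-1): strand 1 crosses under strand 3. Perm now: [3 1 4 2]
Gen 6 (s2): strand 1 crosses over strand 4. Perm now: [3 4 1 2]
Gen 7 (s3): strand 1 crosses over strand 2. Perm now: [3 4 2 1]
Gen 8 (s1): strand 3 crosses over strand 4. Perm now: [4 3 2 1]
Gen 9 (s3): strand 2 crosses over strand 1. Perm now: [4 3 1 2]
Gen 10 (s2): strand 3 crosses over strand 1. Perm now: [4 1 3 2]

Answer: 4 1 3 2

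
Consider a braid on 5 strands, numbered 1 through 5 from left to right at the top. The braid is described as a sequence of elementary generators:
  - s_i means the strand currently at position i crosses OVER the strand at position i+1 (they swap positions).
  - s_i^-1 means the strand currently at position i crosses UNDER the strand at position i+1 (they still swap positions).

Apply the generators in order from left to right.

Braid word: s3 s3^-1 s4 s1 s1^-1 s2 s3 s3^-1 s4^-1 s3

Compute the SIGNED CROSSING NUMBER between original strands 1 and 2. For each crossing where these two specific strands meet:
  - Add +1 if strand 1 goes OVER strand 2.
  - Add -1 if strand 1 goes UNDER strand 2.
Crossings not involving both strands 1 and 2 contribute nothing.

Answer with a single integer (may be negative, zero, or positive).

Gen 1: crossing 3x4. Both 1&2? no. Sum: 0
Gen 2: crossing 4x3. Both 1&2? no. Sum: 0
Gen 3: crossing 4x5. Both 1&2? no. Sum: 0
Gen 4: 1 over 2. Both 1&2? yes. Contrib: +1. Sum: 1
Gen 5: 2 under 1. Both 1&2? yes. Contrib: +1. Sum: 2
Gen 6: crossing 2x3. Both 1&2? no. Sum: 2
Gen 7: crossing 2x5. Both 1&2? no. Sum: 2
Gen 8: crossing 5x2. Both 1&2? no. Sum: 2
Gen 9: crossing 5x4. Both 1&2? no. Sum: 2
Gen 10: crossing 2x4. Both 1&2? no. Sum: 2

Answer: 2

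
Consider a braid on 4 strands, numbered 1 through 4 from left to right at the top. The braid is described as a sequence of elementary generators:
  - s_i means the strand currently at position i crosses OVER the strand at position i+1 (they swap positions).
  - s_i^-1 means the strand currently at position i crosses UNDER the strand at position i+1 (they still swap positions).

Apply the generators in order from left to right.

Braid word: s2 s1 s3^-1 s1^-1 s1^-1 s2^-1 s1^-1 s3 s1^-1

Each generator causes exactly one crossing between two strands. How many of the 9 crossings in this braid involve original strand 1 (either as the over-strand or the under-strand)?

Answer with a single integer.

Answer: 5

Derivation:
Gen 1: crossing 2x3. Involves strand 1? no. Count so far: 0
Gen 2: crossing 1x3. Involves strand 1? yes. Count so far: 1
Gen 3: crossing 2x4. Involves strand 1? no. Count so far: 1
Gen 4: crossing 3x1. Involves strand 1? yes. Count so far: 2
Gen 5: crossing 1x3. Involves strand 1? yes. Count so far: 3
Gen 6: crossing 1x4. Involves strand 1? yes. Count so far: 4
Gen 7: crossing 3x4. Involves strand 1? no. Count so far: 4
Gen 8: crossing 1x2. Involves strand 1? yes. Count so far: 5
Gen 9: crossing 4x3. Involves strand 1? no. Count so far: 5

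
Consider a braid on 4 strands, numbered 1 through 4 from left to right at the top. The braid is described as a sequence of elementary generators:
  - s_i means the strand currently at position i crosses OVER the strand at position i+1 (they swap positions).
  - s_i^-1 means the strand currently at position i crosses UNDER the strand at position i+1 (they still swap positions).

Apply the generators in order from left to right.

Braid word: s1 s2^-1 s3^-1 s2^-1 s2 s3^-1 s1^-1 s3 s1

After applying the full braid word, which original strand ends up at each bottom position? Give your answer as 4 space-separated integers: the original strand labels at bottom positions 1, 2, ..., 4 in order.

Answer: 2 3 4 1

Derivation:
Gen 1 (s1): strand 1 crosses over strand 2. Perm now: [2 1 3 4]
Gen 2 (s2^-1): strand 1 crosses under strand 3. Perm now: [2 3 1 4]
Gen 3 (s3^-1): strand 1 crosses under strand 4. Perm now: [2 3 4 1]
Gen 4 (s2^-1): strand 3 crosses under strand 4. Perm now: [2 4 3 1]
Gen 5 (s2): strand 4 crosses over strand 3. Perm now: [2 3 4 1]
Gen 6 (s3^-1): strand 4 crosses under strand 1. Perm now: [2 3 1 4]
Gen 7 (s1^-1): strand 2 crosses under strand 3. Perm now: [3 2 1 4]
Gen 8 (s3): strand 1 crosses over strand 4. Perm now: [3 2 4 1]
Gen 9 (s1): strand 3 crosses over strand 2. Perm now: [2 3 4 1]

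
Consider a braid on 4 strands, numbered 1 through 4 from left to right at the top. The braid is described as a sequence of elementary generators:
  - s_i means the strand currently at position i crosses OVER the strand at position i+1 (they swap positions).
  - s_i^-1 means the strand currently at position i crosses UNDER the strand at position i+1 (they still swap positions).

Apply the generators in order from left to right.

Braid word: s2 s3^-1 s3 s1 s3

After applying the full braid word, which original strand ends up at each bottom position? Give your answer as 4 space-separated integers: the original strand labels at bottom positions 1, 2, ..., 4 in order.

Gen 1 (s2): strand 2 crosses over strand 3. Perm now: [1 3 2 4]
Gen 2 (s3^-1): strand 2 crosses under strand 4. Perm now: [1 3 4 2]
Gen 3 (s3): strand 4 crosses over strand 2. Perm now: [1 3 2 4]
Gen 4 (s1): strand 1 crosses over strand 3. Perm now: [3 1 2 4]
Gen 5 (s3): strand 2 crosses over strand 4. Perm now: [3 1 4 2]

Answer: 3 1 4 2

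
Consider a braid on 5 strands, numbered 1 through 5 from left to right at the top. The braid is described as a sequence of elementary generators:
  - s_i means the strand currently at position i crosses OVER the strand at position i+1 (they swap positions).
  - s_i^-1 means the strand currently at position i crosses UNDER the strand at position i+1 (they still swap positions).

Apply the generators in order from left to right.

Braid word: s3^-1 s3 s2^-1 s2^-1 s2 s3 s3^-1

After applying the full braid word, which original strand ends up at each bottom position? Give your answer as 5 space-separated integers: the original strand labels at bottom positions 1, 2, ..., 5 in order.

Answer: 1 3 2 4 5

Derivation:
Gen 1 (s3^-1): strand 3 crosses under strand 4. Perm now: [1 2 4 3 5]
Gen 2 (s3): strand 4 crosses over strand 3. Perm now: [1 2 3 4 5]
Gen 3 (s2^-1): strand 2 crosses under strand 3. Perm now: [1 3 2 4 5]
Gen 4 (s2^-1): strand 3 crosses under strand 2. Perm now: [1 2 3 4 5]
Gen 5 (s2): strand 2 crosses over strand 3. Perm now: [1 3 2 4 5]
Gen 6 (s3): strand 2 crosses over strand 4. Perm now: [1 3 4 2 5]
Gen 7 (s3^-1): strand 4 crosses under strand 2. Perm now: [1 3 2 4 5]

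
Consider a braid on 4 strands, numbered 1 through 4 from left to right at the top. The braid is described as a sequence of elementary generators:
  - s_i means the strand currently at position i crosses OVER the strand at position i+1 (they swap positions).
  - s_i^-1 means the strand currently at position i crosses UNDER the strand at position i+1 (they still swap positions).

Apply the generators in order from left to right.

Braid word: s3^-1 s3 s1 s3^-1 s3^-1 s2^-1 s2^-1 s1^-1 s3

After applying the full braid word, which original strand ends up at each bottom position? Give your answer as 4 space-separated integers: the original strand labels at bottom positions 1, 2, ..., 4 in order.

Gen 1 (s3^-1): strand 3 crosses under strand 4. Perm now: [1 2 4 3]
Gen 2 (s3): strand 4 crosses over strand 3. Perm now: [1 2 3 4]
Gen 3 (s1): strand 1 crosses over strand 2. Perm now: [2 1 3 4]
Gen 4 (s3^-1): strand 3 crosses under strand 4. Perm now: [2 1 4 3]
Gen 5 (s3^-1): strand 4 crosses under strand 3. Perm now: [2 1 3 4]
Gen 6 (s2^-1): strand 1 crosses under strand 3. Perm now: [2 3 1 4]
Gen 7 (s2^-1): strand 3 crosses under strand 1. Perm now: [2 1 3 4]
Gen 8 (s1^-1): strand 2 crosses under strand 1. Perm now: [1 2 3 4]
Gen 9 (s3): strand 3 crosses over strand 4. Perm now: [1 2 4 3]

Answer: 1 2 4 3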